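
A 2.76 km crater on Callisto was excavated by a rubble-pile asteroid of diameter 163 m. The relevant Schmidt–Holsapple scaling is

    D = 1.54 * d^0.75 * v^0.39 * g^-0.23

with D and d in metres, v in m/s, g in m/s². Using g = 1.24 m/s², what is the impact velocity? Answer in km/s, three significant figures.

Rearranging for v: v = [D / (1.54 · 163^0.75 · 1.24^-0.23)]^(1/0.39).
D = 2760 m.
163^0.75 = 45.62
1.24^-0.23 = 0.9517
Denominator = 1.54 × 45.62 × 0.9517 = 66.86
D / 66.86 = 2760 / 66.86 = 41.28
v = 41.28^(1/0.39) = 41.28^2.5641 = 13897 m/s

v ≈ 13.9 km/s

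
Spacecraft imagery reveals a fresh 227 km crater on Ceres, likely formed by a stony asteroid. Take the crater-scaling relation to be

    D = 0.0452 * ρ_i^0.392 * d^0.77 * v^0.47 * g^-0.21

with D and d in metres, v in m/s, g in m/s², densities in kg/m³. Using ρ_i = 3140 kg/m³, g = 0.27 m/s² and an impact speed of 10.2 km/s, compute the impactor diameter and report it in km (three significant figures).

d ≈ 20.9 km

Rearranging for d: d = [D / (0.0452 · 3140^0.392 · 10200^0.47 · 0.27^-0.21)]^(1/0.77).
D = 227000 m.
3140^0.392 = 23.49
10200^0.47 = 76.57
0.27^-0.21 = 1.316
Denominator = 0.0452 × 23.49 × 76.57 × 1.316 = 107.0
D / 107.0 = 227000 / 107.0 = 2121
d = 2121^(1/0.77) = 2121^1.2987 = 20902 m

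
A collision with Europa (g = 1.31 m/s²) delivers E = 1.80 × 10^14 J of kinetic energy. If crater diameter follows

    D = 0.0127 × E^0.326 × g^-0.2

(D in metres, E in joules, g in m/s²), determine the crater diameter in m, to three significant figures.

D ≈ 534 m

E^0.326 = (1.80 × 10^14)^0.326 = 4.438 × 10^4
g^-0.2 = 1.31^-0.2 = 0.9474
D = 0.0127 × 4.438 × 10^4 × 0.9474 = 534.0 m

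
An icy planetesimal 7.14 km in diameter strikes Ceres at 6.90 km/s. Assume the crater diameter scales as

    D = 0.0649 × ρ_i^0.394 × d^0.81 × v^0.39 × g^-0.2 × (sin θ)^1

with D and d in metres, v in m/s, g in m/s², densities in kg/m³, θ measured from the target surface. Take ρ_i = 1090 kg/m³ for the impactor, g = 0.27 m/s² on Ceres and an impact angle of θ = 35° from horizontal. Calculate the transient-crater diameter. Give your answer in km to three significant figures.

In SI units: d = 7140 m, v = 6900 m/s.
ρ_i^0.394 = 1090^0.394 = 15.73
d^0.81 = 7140^0.81 = 1323
v^0.39 = 6900^0.39 = 31.42
g^-0.2 = 0.27^-0.2 = 1.299
(sin 35°)^1 = 0.5736^1 = 0.5736
D = 0.0649 × 15.73 × 1323 × 31.42 × 1.299 × 0.5736 = 31620 m
   = 31.62 km

D ≈ 31.6 km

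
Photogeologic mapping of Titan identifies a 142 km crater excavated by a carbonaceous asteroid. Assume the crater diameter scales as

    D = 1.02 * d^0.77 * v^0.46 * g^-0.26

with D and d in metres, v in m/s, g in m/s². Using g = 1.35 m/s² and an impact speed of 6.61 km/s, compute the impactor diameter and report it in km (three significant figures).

Rearranging for d: d = [D / (1.02 · 6610^0.46 · 1.35^-0.26)]^(1/0.77).
D = 142000 m.
6610^0.46 = 57.19
1.35^-0.26 = 0.9249
Denominator = 1.02 × 57.19 × 0.9249 = 53.95
D / 53.95 = 142000 / 53.95 = 2632
d = 2632^(1/0.77) = 2632^1.2987 = 27665 m

d ≈ 27.7 km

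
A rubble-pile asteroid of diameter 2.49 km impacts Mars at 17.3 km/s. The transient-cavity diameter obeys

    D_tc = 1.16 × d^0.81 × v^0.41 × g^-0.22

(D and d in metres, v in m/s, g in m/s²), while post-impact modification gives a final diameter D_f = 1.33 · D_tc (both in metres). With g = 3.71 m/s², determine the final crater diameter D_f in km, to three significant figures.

D_f ≈ 35.6 km

In SI: d = 2490 m, v = 17300 m/s.
d^0.81 = 2490^0.81 = 563.5
v^0.41 = 17300^0.41 = 54.65
g^-0.22 = 3.71^-0.22 = 0.7494
D_tc = 1.16 × 563.5 × 54.65 × 0.7494 = 26770 m
D_f = 1.33 × 26770 = 35604 m
     = 35.60 km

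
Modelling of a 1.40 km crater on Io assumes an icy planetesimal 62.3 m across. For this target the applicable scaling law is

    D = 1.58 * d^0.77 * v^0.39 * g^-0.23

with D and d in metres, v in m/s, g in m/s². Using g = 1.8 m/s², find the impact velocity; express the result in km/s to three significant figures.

v ≈ 14.6 km/s

Rearranging for v: v = [D / (1.58 · 62.3^0.77 · 1.8^-0.23)]^(1/0.39).
D = 1400 m.
62.3^0.77 = 24.09
1.8^-0.23 = 0.8735
Denominator = 1.58 × 24.09 × 0.8735 = 33.25
D / 33.25 = 1400 / 33.25 = 42.11
v = 42.11^(1/0.39) = 42.11^2.5641 = 14625 m/s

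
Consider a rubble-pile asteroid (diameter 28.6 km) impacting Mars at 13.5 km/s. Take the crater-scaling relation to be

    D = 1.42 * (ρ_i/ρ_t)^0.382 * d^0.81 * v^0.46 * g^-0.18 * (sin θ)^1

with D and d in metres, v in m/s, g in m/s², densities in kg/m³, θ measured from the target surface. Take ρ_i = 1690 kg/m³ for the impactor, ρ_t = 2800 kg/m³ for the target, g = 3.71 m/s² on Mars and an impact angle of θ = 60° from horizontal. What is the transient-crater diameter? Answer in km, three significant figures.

D ≈ 259 km

In SI units: d = 28600 m, v = 13500 m/s.
(ρ_i/ρ_t)^0.382 = (1690/2800)^0.382 = 0.8246
d^0.81 = 28600^0.81 = 4071
v^0.46 = 13500^0.46 = 79.42
g^-0.18 = 3.71^-0.18 = 0.7898
(sin 60°)^1 = 0.8660^1 = 0.8660
D = 1.42 × 0.8246 × 4071 × 79.42 × 0.7898 × 0.8660 = 2.589 × 10^5 m
   = 258.9 km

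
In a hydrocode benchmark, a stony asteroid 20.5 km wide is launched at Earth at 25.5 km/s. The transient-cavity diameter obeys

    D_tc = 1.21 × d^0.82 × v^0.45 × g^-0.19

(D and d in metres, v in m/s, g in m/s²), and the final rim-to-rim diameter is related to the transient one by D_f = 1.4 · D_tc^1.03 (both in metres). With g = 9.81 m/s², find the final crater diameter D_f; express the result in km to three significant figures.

In SI: d = 20500 m, v = 25500 m/s.
d^0.82 = 20500^0.82 = 3433
v^0.45 = 25500^0.45 = 96.15
g^-0.19 = 9.81^-0.19 = 0.6480
D_tc = 1.21 × 3433 × 96.15 × 0.6480 = 2.588 × 10^5 m
D_f = 1.4 × (2.588 × 10^5)^1.03 = 5.266 × 10^5 m
     = 526.6 km

D_f ≈ 527 km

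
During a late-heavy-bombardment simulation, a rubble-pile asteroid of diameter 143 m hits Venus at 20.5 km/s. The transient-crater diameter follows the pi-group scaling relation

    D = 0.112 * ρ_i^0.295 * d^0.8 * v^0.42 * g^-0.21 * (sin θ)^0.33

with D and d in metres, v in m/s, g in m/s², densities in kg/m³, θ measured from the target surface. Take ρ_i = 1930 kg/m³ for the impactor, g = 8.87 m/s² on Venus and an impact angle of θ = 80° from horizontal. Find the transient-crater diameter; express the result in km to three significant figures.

D ≈ 2.25 km

In SI units: v = 20500 m/s.
ρ_i^0.295 = 1930^0.295 = 9.316
d^0.8 = 143^0.8 = 53.00
v^0.42 = 20500^0.42 = 64.70
g^-0.21 = 8.87^-0.21 = 0.6323
(sin 80°)^0.33 = 0.9848^0.33 = 0.9950
D = 0.112 × 9.316 × 53.00 × 64.70 × 0.6323 × 0.9950 = 2251 m
   = 2.251 km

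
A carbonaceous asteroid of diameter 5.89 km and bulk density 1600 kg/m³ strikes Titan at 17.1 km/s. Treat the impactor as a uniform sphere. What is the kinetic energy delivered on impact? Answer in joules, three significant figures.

E ≈ 2.50 × 10^22 J

d = 5890 m; v = 17100 m/s.
Mass m = (π/6) ρ d³ = (π/6) × 1600 × (5890)³ = 1.712 × 10^14 kg
E = ½ m v² = 0.5 × 1.712 × 10^14 × (17100)² = 2.503 × 10^22 J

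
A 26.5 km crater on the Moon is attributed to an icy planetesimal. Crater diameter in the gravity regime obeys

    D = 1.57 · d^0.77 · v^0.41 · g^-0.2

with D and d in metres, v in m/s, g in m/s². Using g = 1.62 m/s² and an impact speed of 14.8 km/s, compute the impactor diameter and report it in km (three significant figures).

Rearranging for d: d = [D / (1.57 · 14800^0.41 · 1.62^-0.2)]^(1/0.77).
D = 26500 m.
14800^0.41 = 51.26
1.62^-0.2 = 0.9080
Denominator = 1.57 × 51.26 × 0.9080 = 73.07
D / 73.07 = 26500 / 73.07 = 362.7
d = 362.7^(1/0.77) = 362.7^1.2987 = 2109 m

d ≈ 2.11 km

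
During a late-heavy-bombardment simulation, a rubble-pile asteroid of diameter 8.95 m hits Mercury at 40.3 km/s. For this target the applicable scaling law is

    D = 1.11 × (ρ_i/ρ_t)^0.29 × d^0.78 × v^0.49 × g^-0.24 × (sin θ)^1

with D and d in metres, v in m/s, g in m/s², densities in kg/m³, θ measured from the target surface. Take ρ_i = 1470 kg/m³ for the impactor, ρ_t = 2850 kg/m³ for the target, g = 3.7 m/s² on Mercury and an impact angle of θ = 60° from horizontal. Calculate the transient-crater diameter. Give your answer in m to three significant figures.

In SI units: v = 40300 m/s.
(ρ_i/ρ_t)^0.29 = (1470/2850)^0.29 = 0.8253
d^0.78 = 8.95^0.78 = 5.526
v^0.49 = 40300^0.49 = 180.6
g^-0.24 = 3.7^-0.24 = 0.7305
(sin 60°)^1 = 0.8660^1 = 0.8660
D = 1.11 × 0.8253 × 5.526 × 180.6 × 0.7305 × 0.8660 = 578.4 m

D ≈ 578 m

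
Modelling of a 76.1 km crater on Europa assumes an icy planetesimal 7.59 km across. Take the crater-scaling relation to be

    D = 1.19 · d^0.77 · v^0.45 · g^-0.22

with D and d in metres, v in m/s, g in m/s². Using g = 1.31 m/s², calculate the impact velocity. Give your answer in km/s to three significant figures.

Rearranging for v: v = [D / (1.19 · 7590^0.77 · 1.31^-0.22)]^(1/0.45).
D = 76100 m.
7590^0.77 = 972.3
1.31^-0.22 = 0.9423
Denominator = 1.19 × 972.3 × 0.9423 = 1090
D / 1090 = 76100 / 1090 = 69.82
v = 69.82^(1/0.45) = 69.82^2.2222 = 12523 m/s

v ≈ 12.5 km/s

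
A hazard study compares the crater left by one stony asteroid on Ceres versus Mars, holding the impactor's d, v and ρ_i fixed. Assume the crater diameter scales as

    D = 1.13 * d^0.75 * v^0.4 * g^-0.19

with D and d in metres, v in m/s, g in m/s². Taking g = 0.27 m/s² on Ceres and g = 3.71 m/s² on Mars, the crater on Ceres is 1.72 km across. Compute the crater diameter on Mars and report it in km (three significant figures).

D ≈ 1.05 km

All impactor-dependent factors cancel in the ratio, leaving D_Mars/D_Ceres = (g_Mars/g_Ceres)^-0.19.
(3.71/0.27)^-0.19 = 13.74^-0.19 = 0.6078
D_Mars = 0.6078 × 1.72 km = 1.05 km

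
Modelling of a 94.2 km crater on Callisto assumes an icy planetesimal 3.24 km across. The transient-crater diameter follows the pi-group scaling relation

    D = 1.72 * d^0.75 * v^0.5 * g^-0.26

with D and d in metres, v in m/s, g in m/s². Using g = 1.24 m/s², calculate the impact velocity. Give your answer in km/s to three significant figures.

Rearranging for v: v = [D / (1.72 · 3240^0.75 · 1.24^-0.26)]^(1/0.5).
D = 94200 m.
3240^0.75 = 429.4
1.24^-0.26 = 0.9456
Denominator = 1.72 × 429.4 × 0.9456 = 698.4
D / 698.4 = 94200 / 698.4 = 134.9
v = 134.9^(1/0.5) = 134.9^2 = 18198 m/s

v ≈ 18.2 km/s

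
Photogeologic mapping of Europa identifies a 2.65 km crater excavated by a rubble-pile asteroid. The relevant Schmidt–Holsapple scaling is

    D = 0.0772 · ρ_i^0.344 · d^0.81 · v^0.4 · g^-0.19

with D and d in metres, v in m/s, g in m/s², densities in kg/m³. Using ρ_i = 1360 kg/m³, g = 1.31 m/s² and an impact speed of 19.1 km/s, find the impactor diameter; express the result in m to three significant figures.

Rearranging for d: d = [D / (0.0772 · 1360^0.344 · 19100^0.4 · 1.31^-0.19)]^(1/0.81).
D = 2650 m.
1360^0.344 = 11.97
19100^0.4 = 51.57
1.31^-0.19 = 0.9500
Denominator = 0.0772 × 11.97 × 51.57 × 0.9500 = 45.27
D / 45.27 = 2650 / 45.27 = 58.54
d = 58.54^(1/0.81) = 58.54^1.2346 = 152.1 m

d ≈ 152 m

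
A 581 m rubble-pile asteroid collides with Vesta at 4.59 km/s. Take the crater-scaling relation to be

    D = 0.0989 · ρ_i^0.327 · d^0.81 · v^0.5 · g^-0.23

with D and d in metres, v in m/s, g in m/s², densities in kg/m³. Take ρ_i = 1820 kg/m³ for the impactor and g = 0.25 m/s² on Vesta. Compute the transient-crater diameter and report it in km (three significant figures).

D ≈ 18.6 km

In SI units: v = 4590 m/s.
ρ_i^0.327 = 1820^0.327 = 11.64
d^0.81 = 581^0.81 = 173.4
v^0.5 = 4590^0.5 = 67.75
g^-0.23 = 0.25^-0.23 = 1.376
D = 0.0989 × 11.64 × 173.4 × 67.75 × 1.376 = 18609 m
   = 18.61 km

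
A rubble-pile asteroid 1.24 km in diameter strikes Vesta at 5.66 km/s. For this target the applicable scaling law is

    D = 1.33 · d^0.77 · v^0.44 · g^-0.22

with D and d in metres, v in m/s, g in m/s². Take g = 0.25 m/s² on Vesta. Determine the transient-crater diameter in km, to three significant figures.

In SI units: d = 1240 m, v = 5660 m/s.
d^0.77 = 1240^0.77 = 241.0
v^0.44 = 5660^0.44 = 44.80
g^-0.22 = 0.25^-0.22 = 1.357
D = 1.33 × 241.0 × 44.80 × 1.357 = 19486 m
   = 19.49 km

D ≈ 19.5 km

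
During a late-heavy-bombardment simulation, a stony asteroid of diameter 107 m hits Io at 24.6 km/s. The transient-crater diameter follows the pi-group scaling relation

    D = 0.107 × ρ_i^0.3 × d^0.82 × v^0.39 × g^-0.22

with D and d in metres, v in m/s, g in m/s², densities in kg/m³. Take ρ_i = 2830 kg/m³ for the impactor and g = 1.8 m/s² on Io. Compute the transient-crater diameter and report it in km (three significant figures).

In SI units: v = 24600 m/s.
ρ_i^0.3 = 2830^0.3 = 10.85
d^0.82 = 107^0.82 = 46.14
v^0.39 = 24600^0.39 = 51.58
g^-0.22 = 1.8^-0.22 = 0.8787
D = 0.107 × 10.85 × 46.14 × 51.58 × 0.8787 = 2428 m
   = 2.428 km

D ≈ 2.43 km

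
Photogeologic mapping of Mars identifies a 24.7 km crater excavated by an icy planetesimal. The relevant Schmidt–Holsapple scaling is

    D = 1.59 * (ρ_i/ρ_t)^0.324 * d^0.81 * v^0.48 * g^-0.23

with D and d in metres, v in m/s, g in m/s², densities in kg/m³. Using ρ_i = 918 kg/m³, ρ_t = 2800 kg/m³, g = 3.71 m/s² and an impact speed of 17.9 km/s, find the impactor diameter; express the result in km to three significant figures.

d ≈ 1.02 km

Rearranging for d: d = [D / (1.59 · (918/2800)^0.324 · 17900^0.48 · 3.71^-0.23)]^(1/0.81).
D = 24700 m.
(918/2800)^0.324 = 0.6968
17900^0.48 = 110.0
3.71^-0.23 = 0.7397
Denominator = 1.59 × 0.6968 × 110.0 × 0.7397 = 90.15
D / 90.15 = 24700 / 90.15 = 274.0
d = 274.0^(1/0.81) = 274.0^1.2346 = 1022 m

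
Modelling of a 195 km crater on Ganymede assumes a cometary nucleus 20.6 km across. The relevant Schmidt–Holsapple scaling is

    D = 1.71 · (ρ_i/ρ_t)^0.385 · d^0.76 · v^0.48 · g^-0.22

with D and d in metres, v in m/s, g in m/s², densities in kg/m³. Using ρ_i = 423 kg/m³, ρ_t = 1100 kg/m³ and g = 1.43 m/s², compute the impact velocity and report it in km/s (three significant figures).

Rearranging for v: v = [D / (1.71 · (423/1100)^0.385 · 20600^0.76 · 1.43^-0.22)]^(1/0.48).
D = 195000 m.
(423/1100)^0.385 = 0.6922
20600^0.76 = 1899
1.43^-0.22 = 0.9243
Denominator = 1.71 × 0.6922 × 1899 × 0.9243 = 2078
D / 2078 = 195000 / 2078 = 93.84
v = 93.84^(1/0.48) = 93.84^2.0833 = 12855 m/s

v ≈ 12.9 km/s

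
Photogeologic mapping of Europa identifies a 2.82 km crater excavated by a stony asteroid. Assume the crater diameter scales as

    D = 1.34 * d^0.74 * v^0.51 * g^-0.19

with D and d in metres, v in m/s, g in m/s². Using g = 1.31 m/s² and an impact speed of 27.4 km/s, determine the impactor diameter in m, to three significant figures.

d ≈ 29.0 m

Rearranging for d: d = [D / (1.34 · 27400^0.51 · 1.31^-0.19)]^(1/0.74).
D = 2820 m.
27400^0.51 = 183.3
1.31^-0.19 = 0.9500
Denominator = 1.34 × 183.3 × 0.9500 = 233.3
D / 233.3 = 2820 / 233.3 = 12.09
d = 12.09^(1/0.74) = 12.09^1.3514 = 29.03 m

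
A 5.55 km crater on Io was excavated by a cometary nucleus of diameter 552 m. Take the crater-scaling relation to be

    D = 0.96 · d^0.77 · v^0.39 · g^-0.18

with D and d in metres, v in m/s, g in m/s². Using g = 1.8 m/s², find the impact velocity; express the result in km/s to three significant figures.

Rearranging for v: v = [D / (0.96 · 552^0.77 · 1.8^-0.18)]^(1/0.39).
D = 5550 m.
552^0.77 = 129.2
1.8^-0.18 = 0.8996
Denominator = 0.96 × 129.2 × 0.8996 = 111.6
D / 111.6 = 5550 / 111.6 = 49.73
v = 49.73^(1/0.39) = 49.73^2.5641 = 22403 m/s

v ≈ 22.4 km/s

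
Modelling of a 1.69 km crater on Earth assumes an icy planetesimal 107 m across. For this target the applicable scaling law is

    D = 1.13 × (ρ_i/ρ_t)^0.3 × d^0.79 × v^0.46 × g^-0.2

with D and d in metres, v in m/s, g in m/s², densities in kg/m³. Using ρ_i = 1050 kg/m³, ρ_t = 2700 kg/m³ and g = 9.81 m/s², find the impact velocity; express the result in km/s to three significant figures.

v ≈ 13.0 km/s

Rearranging for v: v = [D / (1.13 · (1050/2700)^0.3 · 107^0.79 · 9.81^-0.2)]^(1/0.46).
D = 1690 m.
(1050/2700)^0.3 = 0.7533
107^0.79 = 40.11
9.81^-0.2 = 0.6334
Denominator = 1.13 × 0.7533 × 40.11 × 0.6334 = 21.63
D / 21.63 = 1690 / 21.63 = 78.13
v = 78.13^(1/0.46) = 78.13^2.1739 = 13026 m/s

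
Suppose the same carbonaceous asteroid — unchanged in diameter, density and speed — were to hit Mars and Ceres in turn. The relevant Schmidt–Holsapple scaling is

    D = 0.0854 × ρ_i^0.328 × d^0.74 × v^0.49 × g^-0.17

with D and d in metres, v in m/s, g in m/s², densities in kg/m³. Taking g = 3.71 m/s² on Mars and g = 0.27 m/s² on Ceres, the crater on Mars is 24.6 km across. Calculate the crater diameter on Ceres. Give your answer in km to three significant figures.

D ≈ 38.4 km

All impactor-dependent factors cancel in the ratio, leaving D_Ceres/D_Mars = (g_Ceres/g_Mars)^-0.17.
(0.27/3.71)^-0.17 = 0.07278^-0.17 = 1.561
D_Ceres = 1.561 × 24.6 km = 38.4 km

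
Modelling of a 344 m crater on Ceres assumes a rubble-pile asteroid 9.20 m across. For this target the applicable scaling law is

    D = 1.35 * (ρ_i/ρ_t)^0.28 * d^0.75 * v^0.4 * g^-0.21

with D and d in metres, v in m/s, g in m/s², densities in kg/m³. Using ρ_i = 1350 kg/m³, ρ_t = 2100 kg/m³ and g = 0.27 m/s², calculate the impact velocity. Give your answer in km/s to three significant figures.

v ≈ 11.1 km/s

Rearranging for v: v = [D / (1.35 · (1350/2100)^0.28 · 9.2^0.75 · 0.27^-0.21)]^(1/0.4).
(1350/2100)^0.28 = 0.8836
9.2^0.75 = 5.283
0.27^-0.21 = 1.316
Denominator = 1.35 × 0.8836 × 5.283 × 1.316 = 8.293
D / 8.293 = 344 / 8.293 = 41.48
v = 41.48^(1/0.4) = 41.48^2.5 = 11081 m/s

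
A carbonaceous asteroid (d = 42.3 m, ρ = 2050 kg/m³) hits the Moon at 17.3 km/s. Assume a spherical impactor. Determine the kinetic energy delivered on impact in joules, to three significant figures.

v = 17300 m/s.
Mass m = (π/6) ρ d³ = (π/6) × 2050 × (42.3)³ = 8.124 × 10^7 kg
E = ½ m v² = 0.5 × 8.124 × 10^7 × (17300)² = 1.216 × 10^16 J

E ≈ 1.22 × 10^16 J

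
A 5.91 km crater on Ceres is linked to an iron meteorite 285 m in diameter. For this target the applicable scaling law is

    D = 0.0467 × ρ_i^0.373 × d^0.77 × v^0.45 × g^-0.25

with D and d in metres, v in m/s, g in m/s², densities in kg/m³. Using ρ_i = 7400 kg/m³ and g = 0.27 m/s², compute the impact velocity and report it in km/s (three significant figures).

v ≈ 4.12 km/s

Rearranging for v: v = [D / (0.0467 · 7400^0.373 · 285^0.77 · 0.27^-0.25)]^(1/0.45).
D = 5910 m.
7400^0.373 = 27.75
285^0.77 = 77.67
0.27^-0.25 = 1.387
Denominator = 0.0467 × 27.75 × 77.67 × 1.387 = 139.6
D / 139.6 = 5910 / 139.6 = 42.34
v = 42.34^(1/0.45) = 42.34^2.2222 = 4121 m/s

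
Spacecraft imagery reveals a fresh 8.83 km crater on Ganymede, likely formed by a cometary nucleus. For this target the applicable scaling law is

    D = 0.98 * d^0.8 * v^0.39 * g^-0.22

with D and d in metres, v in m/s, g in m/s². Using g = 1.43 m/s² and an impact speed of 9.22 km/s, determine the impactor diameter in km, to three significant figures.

d ≈ 1.13 km

Rearranging for d: d = [D / (0.98 · 9220^0.39 · 1.43^-0.22)]^(1/0.8).
D = 8830 m.
9220^0.39 = 35.18
1.43^-0.22 = 0.9243
Denominator = 0.98 × 35.18 × 0.9243 = 31.87
D / 31.87 = 8830 / 31.87 = 277.1
d = 277.1^(1/0.8) = 277.1^1.25 = 1131 m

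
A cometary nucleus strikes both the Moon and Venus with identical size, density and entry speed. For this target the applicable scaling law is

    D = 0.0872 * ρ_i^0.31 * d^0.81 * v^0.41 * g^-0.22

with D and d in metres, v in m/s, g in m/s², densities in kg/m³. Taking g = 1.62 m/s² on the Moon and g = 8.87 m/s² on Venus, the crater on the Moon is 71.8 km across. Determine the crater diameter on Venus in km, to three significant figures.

D ≈ 49.4 km

All impactor-dependent factors cancel in the ratio, leaving D_Venus/D_Moon = (g_Venus/g_Moon)^-0.22.
(8.87/1.62)^-0.22 = 5.475^-0.22 = 0.6879
D_Venus = 0.6879 × 71.8 km = 49.4 km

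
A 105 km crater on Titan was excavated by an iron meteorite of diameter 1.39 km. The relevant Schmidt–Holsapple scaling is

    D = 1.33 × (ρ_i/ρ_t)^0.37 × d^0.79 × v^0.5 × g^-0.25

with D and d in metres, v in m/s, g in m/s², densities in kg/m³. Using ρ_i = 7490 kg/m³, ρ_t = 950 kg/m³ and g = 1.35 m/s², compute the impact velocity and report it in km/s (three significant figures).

Rearranging for v: v = [D / (1.33 · (7490/950)^0.37 · 1390^0.79 · 1.35^-0.25)]^(1/0.5).
D = 105000 m.
(7490/950)^0.37 = 2.147
1390^0.79 = 304.1
1.35^-0.25 = 0.9277
Denominator = 1.33 × 2.147 × 304.1 × 0.9277 = 805.6
D / 805.6 = 105000 / 805.6 = 130.3
v = 130.3^(1/0.5) = 130.3^2 = 16978 m/s

v ≈ 17.0 km/s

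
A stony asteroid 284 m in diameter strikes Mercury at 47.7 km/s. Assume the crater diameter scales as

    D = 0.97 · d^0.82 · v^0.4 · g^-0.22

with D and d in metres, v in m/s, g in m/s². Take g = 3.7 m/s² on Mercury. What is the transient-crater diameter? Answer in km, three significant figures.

In SI units: v = 47700 m/s.
d^0.82 = 284^0.82 = 102.7
v^0.4 = 47700^0.4 = 74.37
g^-0.22 = 3.7^-0.22 = 0.7499
D = 0.97 × 102.7 × 74.37 × 0.7499 = 5556 m
   = 5.556 km

D ≈ 5.56 km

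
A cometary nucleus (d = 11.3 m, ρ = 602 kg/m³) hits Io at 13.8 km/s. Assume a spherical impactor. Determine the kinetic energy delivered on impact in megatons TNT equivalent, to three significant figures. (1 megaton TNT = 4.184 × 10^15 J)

v = 13800 m/s.
Mass m = (π/6) ρ d³ = (π/6) × 602 × (11.3)³ = 4.548 × 10^5 kg
E = ½ m v² = 0.5 × 4.548 × 10^5 × (13800)² = 4.331 × 10^13 J
   = 4.331 × 10^13 / 4.184×10^15 = 0.01035 Mt

E ≈ 0.0104 Mt TNT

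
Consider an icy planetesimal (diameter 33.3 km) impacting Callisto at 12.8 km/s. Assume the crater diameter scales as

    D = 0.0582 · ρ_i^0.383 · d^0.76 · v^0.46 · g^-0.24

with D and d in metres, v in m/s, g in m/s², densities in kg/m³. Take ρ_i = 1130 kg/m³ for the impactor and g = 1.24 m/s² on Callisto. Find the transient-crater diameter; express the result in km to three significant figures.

D ≈ 173 km

In SI units: d = 33300 m, v = 12800 m/s.
ρ_i^0.383 = 1130^0.383 = 14.77
d^0.76 = 33300^0.76 = 2736
v^0.46 = 12800^0.46 = 77.50
g^-0.24 = 1.24^-0.24 = 0.9497
D = 0.0582 × 14.77 × 2736 × 77.50 × 0.9497 = 1.731 × 10^5 m
   = 173.1 km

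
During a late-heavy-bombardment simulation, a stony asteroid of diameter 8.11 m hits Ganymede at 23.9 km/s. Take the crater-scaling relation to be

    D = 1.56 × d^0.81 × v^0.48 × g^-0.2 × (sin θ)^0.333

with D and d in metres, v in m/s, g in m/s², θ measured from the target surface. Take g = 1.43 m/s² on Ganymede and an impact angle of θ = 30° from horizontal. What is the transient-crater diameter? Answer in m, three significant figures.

D ≈ 794 m

In SI units: v = 23900 m/s.
d^0.81 = 8.11^0.81 = 5.449
v^0.48 = 23900^0.48 = 126.4
g^-0.2 = 1.43^-0.2 = 0.9310
(sin 30°)^0.333 = 0.5000^0.333 = 0.7939
D = 1.56 × 5.449 × 126.4 × 0.9310 × 0.7939 = 794.2 m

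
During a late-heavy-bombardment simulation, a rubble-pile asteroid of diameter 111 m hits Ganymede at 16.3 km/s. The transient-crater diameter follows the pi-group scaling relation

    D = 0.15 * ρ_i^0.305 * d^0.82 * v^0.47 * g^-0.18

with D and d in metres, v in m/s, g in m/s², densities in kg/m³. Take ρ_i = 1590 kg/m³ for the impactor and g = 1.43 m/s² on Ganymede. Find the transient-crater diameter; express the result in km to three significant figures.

D ≈ 6.05 km

In SI units: v = 16300 m/s.
ρ_i^0.305 = 1590^0.305 = 9.472
d^0.82 = 111^0.82 = 47.55
v^0.47 = 16300^0.47 = 95.44
g^-0.18 = 1.43^-0.18 = 0.9376
D = 0.15 × 9.472 × 47.55 × 95.44 × 0.9376 = 6045 m
   = 6.045 km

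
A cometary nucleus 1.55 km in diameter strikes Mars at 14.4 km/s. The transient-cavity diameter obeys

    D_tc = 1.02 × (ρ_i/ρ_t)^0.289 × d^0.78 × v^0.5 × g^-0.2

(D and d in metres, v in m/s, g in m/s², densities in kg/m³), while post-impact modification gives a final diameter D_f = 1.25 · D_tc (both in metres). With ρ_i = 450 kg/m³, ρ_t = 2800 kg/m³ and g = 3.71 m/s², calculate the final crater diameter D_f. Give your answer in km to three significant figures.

D_f ≈ 21.4 km

In SI: d = 1550 m, v = 14400 m/s.
(ρ_i/ρ_t)^0.289 = (450/2800)^0.289 = 0.5896
d^0.78 = 1550^0.78 = 307.9
v^0.5 = 14400^0.5 = 120.0
g^-0.2 = 3.71^-0.2 = 0.7694
D_tc = 1.02 × 0.5896 × 307.9 × 120.0 × 0.7694 = 17100 m
D_f = 1.25 × 17100 = 21375 m
     = 21.38 km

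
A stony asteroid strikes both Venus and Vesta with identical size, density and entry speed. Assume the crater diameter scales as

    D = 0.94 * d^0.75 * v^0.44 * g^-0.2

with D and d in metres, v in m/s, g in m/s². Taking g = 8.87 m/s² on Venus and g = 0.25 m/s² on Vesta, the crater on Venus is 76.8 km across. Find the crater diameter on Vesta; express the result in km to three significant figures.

All impactor-dependent factors cancel in the ratio, leaving D_Vesta/D_Venus = (g_Vesta/g_Venus)^-0.2.
(0.25/8.87)^-0.2 = 0.02818^-0.2 = 2.042
D_Vesta = 2.042 × 76.8 km = 157 km

D ≈ 157 km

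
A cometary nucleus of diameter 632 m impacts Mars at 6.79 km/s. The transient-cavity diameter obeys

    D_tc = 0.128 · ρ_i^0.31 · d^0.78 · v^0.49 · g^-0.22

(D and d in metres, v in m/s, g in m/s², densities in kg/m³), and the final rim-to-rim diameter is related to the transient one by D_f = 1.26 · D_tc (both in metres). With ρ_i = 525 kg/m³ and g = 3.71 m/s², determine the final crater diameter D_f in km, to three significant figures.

v = 6790 m/s.
ρ_i^0.31 = 525^0.31 = 6.970
d^0.78 = 632^0.78 = 153.0
v^0.49 = 6790^0.49 = 75.44
g^-0.22 = 3.71^-0.22 = 0.7494
D_tc = 0.128 × 6.970 × 153.0 × 75.44 × 0.7494 = 7717 m
D_f = 1.26 × 7717 = 9723 m
     = 9.723 km

D_f ≈ 9.72 km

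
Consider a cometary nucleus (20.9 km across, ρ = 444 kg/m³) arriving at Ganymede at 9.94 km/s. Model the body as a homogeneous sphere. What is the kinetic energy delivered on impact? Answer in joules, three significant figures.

E ≈ 1.05 × 10^23 J

d = 20900 m; v = 9940 m/s.
Mass m = (π/6) ρ d³ = (π/6) × 444 × (20900)³ = 2.122 × 10^15 kg
E = ½ m v² = 0.5 × 2.122 × 10^15 × (9940)² = 1.048 × 10^23 J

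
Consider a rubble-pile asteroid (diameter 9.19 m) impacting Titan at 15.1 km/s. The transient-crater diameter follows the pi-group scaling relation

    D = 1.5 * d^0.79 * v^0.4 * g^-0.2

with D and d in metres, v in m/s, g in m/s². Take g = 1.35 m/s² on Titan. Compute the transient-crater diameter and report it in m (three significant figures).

In SI units: v = 15100 m/s.
d^0.79 = 9.19^0.79 = 5.768
v^0.4 = 15100^0.4 = 46.95
g^-0.2 = 1.35^-0.2 = 0.9417
D = 1.5 × 5.768 × 46.95 × 0.9417 = 382.5 m

D ≈ 383 m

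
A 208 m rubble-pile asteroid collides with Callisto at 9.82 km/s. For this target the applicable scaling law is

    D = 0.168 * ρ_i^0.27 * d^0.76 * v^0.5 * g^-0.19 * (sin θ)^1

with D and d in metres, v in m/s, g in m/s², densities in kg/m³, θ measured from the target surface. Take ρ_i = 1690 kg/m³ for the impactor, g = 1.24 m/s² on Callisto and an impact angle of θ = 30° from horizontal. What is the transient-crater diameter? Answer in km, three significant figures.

In SI units: v = 9820 m/s.
ρ_i^0.27 = 1690^0.27 = 7.439
d^0.76 = 208^0.76 = 57.77
v^0.5 = 9820^0.5 = 99.10
g^-0.19 = 1.24^-0.19 = 0.9600
(sin 30°)^1 = 0.5000^1 = 0.5000
D = 0.168 × 7.439 × 57.77 × 99.10 × 0.9600 × 0.5000 = 3434 m
   = 3.434 km

D ≈ 3.43 km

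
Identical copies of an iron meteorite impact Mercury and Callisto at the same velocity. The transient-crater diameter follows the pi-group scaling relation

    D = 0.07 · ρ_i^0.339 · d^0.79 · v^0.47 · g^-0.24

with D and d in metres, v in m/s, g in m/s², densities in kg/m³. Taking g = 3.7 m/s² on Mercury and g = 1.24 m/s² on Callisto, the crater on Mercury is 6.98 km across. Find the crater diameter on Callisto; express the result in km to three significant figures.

All impactor-dependent factors cancel in the ratio, leaving D_Callisto/D_Mercury = (g_Callisto/g_Mercury)^-0.24.
(1.24/3.7)^-0.24 = 0.3351^-0.24 = 1.300
D_Callisto = 1.300 × 6.98 km = 9.07 km

D ≈ 9.07 km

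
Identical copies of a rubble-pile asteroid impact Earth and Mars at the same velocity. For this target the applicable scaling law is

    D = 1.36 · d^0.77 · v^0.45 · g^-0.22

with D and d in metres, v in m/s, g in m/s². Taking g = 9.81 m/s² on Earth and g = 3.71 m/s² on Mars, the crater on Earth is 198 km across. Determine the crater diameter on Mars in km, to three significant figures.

All impactor-dependent factors cancel in the ratio, leaving D_Mars/D_Earth = (g_Mars/g_Earth)^-0.22.
(3.71/9.81)^-0.22 = 0.3782^-0.22 = 1.239
D_Mars = 1.239 × 198 km = 245 km

D ≈ 245 km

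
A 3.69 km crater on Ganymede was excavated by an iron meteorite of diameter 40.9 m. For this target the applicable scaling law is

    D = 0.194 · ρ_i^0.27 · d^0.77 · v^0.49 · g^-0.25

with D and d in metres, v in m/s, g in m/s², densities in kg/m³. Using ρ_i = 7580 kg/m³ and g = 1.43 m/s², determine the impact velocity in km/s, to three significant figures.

Rearranging for v: v = [D / (0.194 · 7580^0.27 · 40.9^0.77 · 1.43^-0.25)]^(1/0.49).
D = 3690 m.
7580^0.27 = 11.16
40.9^0.77 = 17.42
1.43^-0.25 = 0.9145
Denominator = 0.194 × 11.16 × 17.42 × 0.9145 = 34.49
D / 34.49 = 3690 / 34.49 = 107.0
v = 107.0^(1/0.49) = 107.0^2.0408 = 13854 m/s

v ≈ 13.9 km/s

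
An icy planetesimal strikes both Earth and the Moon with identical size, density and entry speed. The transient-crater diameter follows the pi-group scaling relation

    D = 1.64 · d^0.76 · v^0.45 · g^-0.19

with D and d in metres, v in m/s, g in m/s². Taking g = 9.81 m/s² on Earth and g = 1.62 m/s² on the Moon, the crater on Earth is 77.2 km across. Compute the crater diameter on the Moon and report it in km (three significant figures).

All impactor-dependent factors cancel in the ratio, leaving D_Moon/D_Earth = (g_Moon/g_Earth)^-0.19.
(1.62/9.81)^-0.19 = 0.1651^-0.19 = 1.408
D_Moon = 1.408 × 77.2 km = 109 km

D ≈ 109 km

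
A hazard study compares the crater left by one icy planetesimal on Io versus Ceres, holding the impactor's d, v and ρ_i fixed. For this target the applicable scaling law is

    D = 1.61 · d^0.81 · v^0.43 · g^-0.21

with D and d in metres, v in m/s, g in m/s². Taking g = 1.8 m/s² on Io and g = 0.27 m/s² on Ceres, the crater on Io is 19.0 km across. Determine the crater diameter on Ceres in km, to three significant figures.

All impactor-dependent factors cancel in the ratio, leaving D_Ceres/D_Io = (g_Ceres/g_Io)^-0.21.
(0.27/1.8)^-0.21 = 0.1500^-0.21 = 1.489
D_Ceres = 1.489 × 19.0 km = 28.3 km

D ≈ 28.3 km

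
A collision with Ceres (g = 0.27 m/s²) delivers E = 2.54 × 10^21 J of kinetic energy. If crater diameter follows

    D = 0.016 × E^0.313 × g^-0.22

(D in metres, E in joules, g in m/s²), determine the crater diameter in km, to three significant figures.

E^0.313 = (2.54 × 10^21)^0.313 = 5.009 × 10^6
g^-0.22 = 0.27^-0.22 = 1.334
D = 0.016 × 5.009 × 10^6 × 1.334 = 1.069 × 10^5 m
   = 106.9 km

D ≈ 107 km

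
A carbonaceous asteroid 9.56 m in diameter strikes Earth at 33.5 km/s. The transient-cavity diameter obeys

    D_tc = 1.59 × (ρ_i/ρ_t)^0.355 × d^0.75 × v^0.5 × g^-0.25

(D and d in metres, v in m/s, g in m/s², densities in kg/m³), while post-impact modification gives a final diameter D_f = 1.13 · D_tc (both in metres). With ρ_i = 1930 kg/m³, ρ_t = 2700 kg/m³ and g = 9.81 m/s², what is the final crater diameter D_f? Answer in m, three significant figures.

v = 33500 m/s.
(ρ_i/ρ_t)^0.355 = (1930/2700)^0.355 = 0.8876
d^0.75 = 9.56^0.75 = 5.437
v^0.5 = 33500^0.5 = 183.0
g^-0.25 = 9.81^-0.25 = 0.5650
D_tc = 1.59 × 0.8876 × 5.437 × 183.0 × 0.5650 = 793.4 m
D_f = 1.13 × 793.4 = 896.5 m

D_f ≈ 897 m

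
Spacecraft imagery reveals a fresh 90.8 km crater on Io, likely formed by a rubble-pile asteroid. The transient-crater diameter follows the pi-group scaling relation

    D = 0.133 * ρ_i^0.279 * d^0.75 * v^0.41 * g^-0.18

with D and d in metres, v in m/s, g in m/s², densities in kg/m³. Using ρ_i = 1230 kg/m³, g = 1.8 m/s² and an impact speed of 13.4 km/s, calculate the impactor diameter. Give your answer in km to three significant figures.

d ≈ 27.2 km

Rearranging for d: d = [D / (0.133 · 1230^0.279 · 13400^0.41 · 1.8^-0.18)]^(1/0.75).
D = 90800 m.
1230^0.279 = 7.279
13400^0.41 = 49.22
1.8^-0.18 = 0.8996
Denominator = 0.133 × 7.279 × 49.22 × 0.8996 = 42.87
D / 42.87 = 90800 / 42.87 = 2118
d = 2118^(1/0.75) = 2118^1.3333 = 27193 m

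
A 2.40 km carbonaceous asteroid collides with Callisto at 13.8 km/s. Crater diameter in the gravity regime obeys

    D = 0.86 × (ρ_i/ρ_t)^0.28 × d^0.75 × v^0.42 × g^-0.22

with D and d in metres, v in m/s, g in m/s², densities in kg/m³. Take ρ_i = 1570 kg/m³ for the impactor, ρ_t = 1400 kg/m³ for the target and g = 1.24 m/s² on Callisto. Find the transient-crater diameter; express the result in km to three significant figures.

In SI units: d = 2400 m, v = 13800 m/s.
(ρ_i/ρ_t)^0.28 = (1570/1400)^0.28 = 1.033
d^0.75 = 2400^0.75 = 342.9
v^0.42 = 13800^0.42 = 54.80
g^-0.22 = 1.24^-0.22 = 0.9538
D = 0.86 × 1.033 × 342.9 × 54.80 × 0.9538 = 15922 m
   = 15.92 km

D ≈ 15.9 km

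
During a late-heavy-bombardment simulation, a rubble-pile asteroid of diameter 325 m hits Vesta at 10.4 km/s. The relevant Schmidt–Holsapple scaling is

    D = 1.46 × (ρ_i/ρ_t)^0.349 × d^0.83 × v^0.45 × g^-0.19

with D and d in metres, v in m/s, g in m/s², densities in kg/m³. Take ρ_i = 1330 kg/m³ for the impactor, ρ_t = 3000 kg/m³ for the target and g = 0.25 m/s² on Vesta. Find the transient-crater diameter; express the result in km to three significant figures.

D ≈ 11.2 km

In SI units: v = 10400 m/s.
(ρ_i/ρ_t)^0.349 = (1330/3000)^0.349 = 0.7529
d^0.83 = 325^0.83 = 121.6
v^0.45 = 10400^0.45 = 64.22
g^-0.19 = 0.25^-0.19 = 1.301
D = 1.46 × 0.7529 × 121.6 × 64.22 × 1.301 = 11168 m
   = 11.17 km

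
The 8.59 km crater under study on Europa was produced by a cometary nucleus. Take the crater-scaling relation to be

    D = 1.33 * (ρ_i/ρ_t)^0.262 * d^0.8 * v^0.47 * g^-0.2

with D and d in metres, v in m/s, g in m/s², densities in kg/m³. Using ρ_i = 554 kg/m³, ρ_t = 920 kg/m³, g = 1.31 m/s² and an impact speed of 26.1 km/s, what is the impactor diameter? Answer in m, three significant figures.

Rearranging for d: d = [D / (1.33 · (554/920)^0.262 · 26100^0.47 · 1.31^-0.2)]^(1/0.8).
D = 8590 m.
(554/920)^0.262 = 0.8756
26100^0.47 = 119.1
1.31^-0.2 = 0.9474
Denominator = 1.33 × 0.8756 × 119.1 × 0.9474 = 131.4
D / 131.4 = 8590 / 131.4 = 65.37
d = 65.37^(1/0.8) = 65.37^1.25 = 185.9 m

d ≈ 186 m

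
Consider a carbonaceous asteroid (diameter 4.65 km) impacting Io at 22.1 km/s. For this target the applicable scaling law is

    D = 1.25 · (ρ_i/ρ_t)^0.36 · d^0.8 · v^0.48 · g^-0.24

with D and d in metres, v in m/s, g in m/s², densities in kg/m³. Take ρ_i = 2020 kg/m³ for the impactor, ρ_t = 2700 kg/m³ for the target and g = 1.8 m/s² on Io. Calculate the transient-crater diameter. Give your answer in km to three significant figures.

D ≈ 102 km

In SI units: d = 4650 m, v = 22100 m/s.
(ρ_i/ρ_t)^0.36 = (2020/2700)^0.36 = 0.9008
d^0.8 = 4650^0.8 = 858.9
v^0.48 = 22100^0.48 = 121.7
g^-0.24 = 1.8^-0.24 = 0.8684
D = 1.25 × 0.9008 × 858.9 × 121.7 × 0.8684 = 1.022 × 10^5 m
   = 102.2 km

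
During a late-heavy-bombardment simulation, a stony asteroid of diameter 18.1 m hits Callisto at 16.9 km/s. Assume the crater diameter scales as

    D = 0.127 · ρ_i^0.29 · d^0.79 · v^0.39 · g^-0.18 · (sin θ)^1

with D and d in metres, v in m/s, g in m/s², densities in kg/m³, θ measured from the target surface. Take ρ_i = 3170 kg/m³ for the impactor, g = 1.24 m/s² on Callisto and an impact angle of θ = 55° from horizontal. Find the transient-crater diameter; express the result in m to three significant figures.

D ≈ 455 m

In SI units: v = 16900 m/s.
ρ_i^0.29 = 3170^0.29 = 10.36
d^0.79 = 18.1^0.79 = 9.853
v^0.39 = 16900^0.39 = 44.55
g^-0.18 = 1.24^-0.18 = 0.9620
(sin 55°)^1 = 0.8192^1 = 0.8192
D = 0.127 × 10.36 × 9.853 × 44.55 × 0.9620 × 0.8192 = 455.1 m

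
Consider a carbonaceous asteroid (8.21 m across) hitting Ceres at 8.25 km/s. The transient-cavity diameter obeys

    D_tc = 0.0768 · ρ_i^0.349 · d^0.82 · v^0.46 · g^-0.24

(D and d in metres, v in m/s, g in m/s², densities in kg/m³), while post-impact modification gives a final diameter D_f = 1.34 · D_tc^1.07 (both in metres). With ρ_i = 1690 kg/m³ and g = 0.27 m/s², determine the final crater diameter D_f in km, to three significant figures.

v = 8250 m/s.
ρ_i^0.349 = 1690^0.349 = 13.38
d^0.82 = 8.21^0.82 = 5.620
v^0.46 = 8250^0.46 = 63.32
g^-0.24 = 0.27^-0.24 = 1.369
D_tc = 0.0768 × 13.38 × 5.620 × 63.32 × 1.369 = 500.6 m
D_f = 1.34 × (500.6)^1.07 = 1036 m
     = 1.036 km

D_f ≈ 1.04 km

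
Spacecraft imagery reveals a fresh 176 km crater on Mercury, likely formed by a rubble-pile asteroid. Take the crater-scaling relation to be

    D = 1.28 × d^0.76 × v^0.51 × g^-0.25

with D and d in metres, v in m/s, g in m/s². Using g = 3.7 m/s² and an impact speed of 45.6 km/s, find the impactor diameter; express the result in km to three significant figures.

d ≈ 6.63 km

Rearranging for d: d = [D / (1.28 · 45600^0.51 · 3.7^-0.25)]^(1/0.76).
D = 176000 m.
45600^0.51 = 237.7
3.7^-0.25 = 0.7210
Denominator = 1.28 × 237.7 × 0.7210 = 219.4
D / 219.4 = 176000 / 219.4 = 802.2
d = 802.2^(1/0.76) = 802.2^1.3158 = 6629 m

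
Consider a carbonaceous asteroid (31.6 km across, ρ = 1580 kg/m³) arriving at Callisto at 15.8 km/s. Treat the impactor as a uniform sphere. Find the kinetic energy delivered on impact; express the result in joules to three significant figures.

E ≈ 3.26 × 10^24 J

d = 31600 m; v = 15800 m/s.
Mass m = (π/6) ρ d³ = (π/6) × 1580 × (31600)³ = 2.610 × 10^16 kg
E = ½ m v² = 0.5 × 2.610 × 10^16 × (15800)² = 3.258 × 10^24 J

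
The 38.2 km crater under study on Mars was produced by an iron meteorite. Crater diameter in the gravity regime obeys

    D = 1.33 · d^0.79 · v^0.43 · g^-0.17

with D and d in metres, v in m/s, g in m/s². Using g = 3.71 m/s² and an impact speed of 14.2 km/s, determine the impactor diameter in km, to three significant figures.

Rearranging for d: d = [D / (1.33 · 14200^0.43 · 3.71^-0.17)]^(1/0.79).
D = 38200 m.
14200^0.43 = 61.02
3.71^-0.17 = 0.8002
Denominator = 1.33 × 61.02 × 0.8002 = 64.94
D / 64.94 = 38200 / 64.94 = 588.2
d = 588.2^(1/0.79) = 588.2^1.2658 = 3204 m

d ≈ 3.20 km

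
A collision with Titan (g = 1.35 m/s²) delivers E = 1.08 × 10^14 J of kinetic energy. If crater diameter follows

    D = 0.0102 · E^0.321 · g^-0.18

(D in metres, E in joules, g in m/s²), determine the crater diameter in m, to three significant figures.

D ≈ 309 m

E^0.321 = (1.08 × 10^14)^0.321 = 3.197 × 10^4
g^-0.18 = 1.35^-0.18 = 0.9474
D = 0.0102 × 3.197 × 10^4 × 0.9474 = 308.9 m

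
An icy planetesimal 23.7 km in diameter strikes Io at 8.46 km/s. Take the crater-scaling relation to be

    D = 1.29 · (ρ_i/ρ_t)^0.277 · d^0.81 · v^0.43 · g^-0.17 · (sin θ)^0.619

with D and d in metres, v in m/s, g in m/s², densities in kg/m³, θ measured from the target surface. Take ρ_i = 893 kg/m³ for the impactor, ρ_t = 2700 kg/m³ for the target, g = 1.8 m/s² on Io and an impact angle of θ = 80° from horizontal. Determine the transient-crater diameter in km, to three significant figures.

In SI units: d = 23700 m, v = 8460 m/s.
(ρ_i/ρ_t)^0.277 = (893/2700)^0.277 = 0.7360
d^0.81 = 23700^0.81 = 3496
v^0.43 = 8460^0.43 = 48.84
g^-0.17 = 1.8^-0.17 = 0.9049
(sin 80°)^0.619 = 0.9848^0.619 = 0.9906
D = 1.29 × 0.7360 × 3496 × 48.84 × 0.9049 × 0.9906 = 1.453 × 10^5 m
   = 145.3 km

D ≈ 145 km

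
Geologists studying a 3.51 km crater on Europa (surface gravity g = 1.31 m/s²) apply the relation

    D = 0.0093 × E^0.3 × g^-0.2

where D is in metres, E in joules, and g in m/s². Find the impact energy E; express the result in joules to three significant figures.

E ≈ 4.65 × 10^18 J

Rearranging: E = [D / (0.0093 · g^-0.2)]^(1/0.3).
D = 3510 m.
g^-0.2 = 1.31^-0.2 = 0.9474
D / (0.0093 × 0.9474) = 3510 / (8.811 × 10^-3) = 3.984 × 10^5
E = (3.984 × 10^5)^3.3333 = 4.651 × 10^18 J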